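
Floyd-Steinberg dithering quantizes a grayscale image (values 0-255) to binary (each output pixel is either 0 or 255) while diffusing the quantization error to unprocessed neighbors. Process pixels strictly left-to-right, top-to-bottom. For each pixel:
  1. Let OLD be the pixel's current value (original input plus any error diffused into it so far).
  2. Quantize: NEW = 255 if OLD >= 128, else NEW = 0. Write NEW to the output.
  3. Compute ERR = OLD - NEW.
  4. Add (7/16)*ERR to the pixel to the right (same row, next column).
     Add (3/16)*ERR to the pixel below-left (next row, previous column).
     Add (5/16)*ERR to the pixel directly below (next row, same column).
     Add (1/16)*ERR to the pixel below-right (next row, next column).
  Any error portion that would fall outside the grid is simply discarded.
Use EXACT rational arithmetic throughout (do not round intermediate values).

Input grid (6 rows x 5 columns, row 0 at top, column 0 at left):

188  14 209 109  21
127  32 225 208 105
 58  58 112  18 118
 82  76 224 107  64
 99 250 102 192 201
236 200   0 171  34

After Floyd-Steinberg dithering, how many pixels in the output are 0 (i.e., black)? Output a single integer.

(0,0): OLD=188 → NEW=255, ERR=-67
(0,1): OLD=-245/16 → NEW=0, ERR=-245/16
(0,2): OLD=51789/256 → NEW=255, ERR=-13491/256
(0,3): OLD=352027/4096 → NEW=0, ERR=352027/4096
(0,4): OLD=3840445/65536 → NEW=0, ERR=3840445/65536
(1,0): OLD=26417/256 → NEW=0, ERR=26417/256
(1,1): OLD=119383/2048 → NEW=0, ERR=119383/2048
(1,2): OLD=16331043/65536 → NEW=255, ERR=-380637/65536
(1,3): OLD=62917287/262144 → NEW=255, ERR=-3929433/262144
(1,4): OLD=512234517/4194304 → NEW=0, ERR=512234517/4194304
(2,0): OLD=3315373/32768 → NEW=0, ERR=3315373/32768
(2,1): OLD=131954751/1048576 → NEW=0, ERR=131954751/1048576
(2,2): OLD=2786251389/16777216 → NEW=255, ERR=-1491938691/16777216
(2,3): OLD=-819780057/268435456 → NEW=0, ERR=-819780057/268435456
(2,4): OLD=660958986577/4294967296 → NEW=255, ERR=-434257673903/4294967296
(3,0): OLD=2302055645/16777216 → NEW=255, ERR=-1976134435/16777216
(3,1): OLD=7173094297/134217728 → NEW=0, ERR=7173094297/134217728
(3,2): OLD=974461975267/4294967296 → NEW=255, ERR=-120754685213/4294967296
(3,3): OLD=594676185387/8589934592 → NEW=0, ERR=594676185387/8589934592
(3,4): OLD=8590016619063/137438953472 → NEW=0, ERR=8590016619063/137438953472
(4,0): OLD=155074786643/2147483648 → NEW=0, ERR=155074786643/2147483648
(4,1): OLD=19630456813523/68719476736 → NEW=255, ERR=2106990245843/68719476736
(4,2): OLD=135183595666365/1099511627776 → NEW=0, ERR=135183595666365/1099511627776
(4,3): OLD=4879824848283091/17592186044416 → NEW=255, ERR=393817406957011/17592186044416
(4,4): OLD=66048699631413829/281474976710656 → NEW=255, ERR=-5727419429803451/281474976710656
(5,0): OLD=290617680755545/1099511627776 → NEW=255, ERR=10242215672665/1099511627776
(5,1): OLD=2121820508009803/8796093022208 → NEW=255, ERR=-121183212653237/8796093022208
(5,2): OLD=10838964399970723/281474976710656 → NEW=0, ERR=10838964399970723/281474976710656
(5,3): OLD=223729605459472461/1125899906842624 → NEW=255, ERR=-63374870785396659/1125899906842624
(5,4): OLD=79521379273790527/18014398509481984 → NEW=0, ERR=79521379273790527/18014398509481984
Output grid:
  Row 0: #.#..  (3 black, running=3)
  Row 1: ..##.  (3 black, running=6)
  Row 2: ..#.#  (3 black, running=9)
  Row 3: #.#..  (3 black, running=12)
  Row 4: .#.##  (2 black, running=14)
  Row 5: ##.#.  (2 black, running=16)

Answer: 16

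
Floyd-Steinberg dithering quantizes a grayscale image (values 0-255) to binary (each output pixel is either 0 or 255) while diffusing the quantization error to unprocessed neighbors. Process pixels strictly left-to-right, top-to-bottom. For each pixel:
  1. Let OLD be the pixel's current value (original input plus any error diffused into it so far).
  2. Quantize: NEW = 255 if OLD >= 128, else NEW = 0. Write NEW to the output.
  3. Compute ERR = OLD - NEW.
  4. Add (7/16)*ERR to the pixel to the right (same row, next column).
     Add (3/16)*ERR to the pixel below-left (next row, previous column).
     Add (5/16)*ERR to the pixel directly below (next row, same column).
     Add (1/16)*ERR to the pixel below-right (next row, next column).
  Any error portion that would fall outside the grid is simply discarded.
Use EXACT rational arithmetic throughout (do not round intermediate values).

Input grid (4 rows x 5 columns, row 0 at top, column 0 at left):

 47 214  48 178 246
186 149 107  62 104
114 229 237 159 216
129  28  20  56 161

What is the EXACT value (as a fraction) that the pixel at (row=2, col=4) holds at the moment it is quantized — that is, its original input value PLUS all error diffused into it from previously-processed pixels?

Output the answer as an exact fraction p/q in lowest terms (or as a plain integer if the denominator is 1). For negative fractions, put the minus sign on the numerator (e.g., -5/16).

Answer: 869520630843/4294967296

Derivation:
(0,0): OLD=47 → NEW=0, ERR=47
(0,1): OLD=3753/16 → NEW=255, ERR=-327/16
(0,2): OLD=9999/256 → NEW=0, ERR=9999/256
(0,3): OLD=799081/4096 → NEW=255, ERR=-245399/4096
(0,4): OLD=14404063/65536 → NEW=255, ERR=-2307617/65536
(1,0): OLD=50395/256 → NEW=255, ERR=-14885/256
(1,1): OLD=260989/2048 → NEW=0, ERR=260989/2048
(1,2): OLD=10646209/65536 → NEW=255, ERR=-6065471/65536
(1,3): OLD=-360403/262144 → NEW=0, ERR=-360403/262144
(1,4): OLD=371826919/4194304 → NEW=0, ERR=371826919/4194304
(2,0): OLD=3923119/32768 → NEW=0, ERR=3923119/32768
(2,1): OLD=314798837/1048576 → NEW=255, ERR=47411957/1048576
(2,2): OLD=3952147743/16777216 → NEW=255, ERR=-326042337/16777216
(2,3): OLD=43192774637/268435456 → NEW=255, ERR=-25258266643/268435456
(2,4): OLD=869520630843/4294967296 → NEW=255, ERR=-225696029637/4294967296
Target (2,4): original=216, with diffused error = 869520630843/4294967296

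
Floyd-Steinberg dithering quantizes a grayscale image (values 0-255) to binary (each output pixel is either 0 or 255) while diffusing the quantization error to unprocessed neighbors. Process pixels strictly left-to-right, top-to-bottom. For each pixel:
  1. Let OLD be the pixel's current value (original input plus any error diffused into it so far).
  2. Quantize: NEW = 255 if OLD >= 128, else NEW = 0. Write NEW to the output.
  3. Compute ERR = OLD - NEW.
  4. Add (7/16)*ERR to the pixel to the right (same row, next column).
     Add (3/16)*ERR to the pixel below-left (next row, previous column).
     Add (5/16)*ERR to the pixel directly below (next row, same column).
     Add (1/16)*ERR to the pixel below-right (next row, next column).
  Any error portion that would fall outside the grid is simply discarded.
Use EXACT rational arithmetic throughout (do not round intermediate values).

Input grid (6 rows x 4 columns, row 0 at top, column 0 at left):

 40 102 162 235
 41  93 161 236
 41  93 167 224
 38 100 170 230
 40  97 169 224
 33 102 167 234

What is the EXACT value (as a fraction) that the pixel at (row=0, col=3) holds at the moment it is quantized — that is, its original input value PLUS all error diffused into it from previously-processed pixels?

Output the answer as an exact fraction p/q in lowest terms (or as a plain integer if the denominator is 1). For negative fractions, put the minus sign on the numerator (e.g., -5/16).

Answer: 111199/512

Derivation:
(0,0): OLD=40 → NEW=0, ERR=40
(0,1): OLD=239/2 → NEW=0, ERR=239/2
(0,2): OLD=6857/32 → NEW=255, ERR=-1303/32
(0,3): OLD=111199/512 → NEW=255, ERR=-19361/512
Target (0,3): original=235, with diffused error = 111199/512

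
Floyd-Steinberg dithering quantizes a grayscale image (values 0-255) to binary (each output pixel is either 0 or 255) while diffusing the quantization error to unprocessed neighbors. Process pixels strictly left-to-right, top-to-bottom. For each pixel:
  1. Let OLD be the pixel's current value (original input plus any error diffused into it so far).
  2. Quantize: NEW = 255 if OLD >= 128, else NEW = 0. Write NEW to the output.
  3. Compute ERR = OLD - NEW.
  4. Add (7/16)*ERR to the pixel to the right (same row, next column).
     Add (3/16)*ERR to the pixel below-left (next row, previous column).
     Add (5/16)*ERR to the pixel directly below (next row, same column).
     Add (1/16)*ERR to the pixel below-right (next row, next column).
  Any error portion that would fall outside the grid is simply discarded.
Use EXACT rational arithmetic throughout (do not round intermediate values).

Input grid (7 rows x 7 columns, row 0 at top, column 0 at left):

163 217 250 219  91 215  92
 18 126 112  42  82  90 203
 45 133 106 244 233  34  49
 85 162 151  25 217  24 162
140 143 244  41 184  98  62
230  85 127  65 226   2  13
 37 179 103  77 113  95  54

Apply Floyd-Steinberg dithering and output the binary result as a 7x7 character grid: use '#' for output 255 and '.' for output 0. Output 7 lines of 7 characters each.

(0,0): OLD=163 → NEW=255, ERR=-92
(0,1): OLD=707/4 → NEW=255, ERR=-313/4
(0,2): OLD=13809/64 → NEW=255, ERR=-2511/64
(0,3): OLD=206679/1024 → NEW=255, ERR=-54441/1024
(0,4): OLD=1109857/16384 → NEW=0, ERR=1109857/16384
(0,5): OLD=64129959/262144 → NEW=255, ERR=-2716761/262144
(0,6): OLD=366858641/4194304 → NEW=0, ERR=366858641/4194304
(1,0): OLD=-1627/64 → NEW=0, ERR=-1627/64
(1,1): OLD=39587/512 → NEW=0, ERR=39587/512
(1,2): OLD=1944895/16384 → NEW=0, ERR=1944895/16384
(1,3): OLD=5738947/65536 → NEW=0, ERR=5738947/65536
(1,4): OLD=571324825/4194304 → NEW=255, ERR=-498222695/4194304
(1,5): OLD=1859798665/33554432 → NEW=0, ERR=1859798665/33554432
(1,6): OLD=136329986023/536870912 → NEW=255, ERR=-572096537/536870912
(2,0): OLD=422321/8192 → NEW=0, ERR=422321/8192
(2,1): OLD=52529739/262144 → NEW=255, ERR=-14316981/262144
(2,2): OLD=589104865/4194304 → NEW=255, ERR=-480442655/4194304
(2,3): OLD=6925576153/33554432 → NEW=255, ERR=-1630804007/33554432
(2,4): OLD=51132061753/268435456 → NEW=255, ERR=-17318979527/268435456
(2,5): OLD=132887161379/8589934592 → NEW=0, ERR=132887161379/8589934592
(2,6): OLD=8095059585061/137438953472 → NEW=0, ERR=8095059585061/137438953472
(3,0): OLD=381136257/4194304 → NEW=0, ERR=381136257/4194304
(3,1): OLD=5584565837/33554432 → NEW=255, ERR=-2971814323/33554432
(3,2): OLD=17161057831/268435456 → NEW=0, ERR=17161057831/268435456
(3,3): OLD=19891039609/1073741824 → NEW=0, ERR=19891039609/1073741824
(3,4): OLD=28148290055553/137438953472 → NEW=255, ERR=-6898643079807/137438953472
(3,5): OLD=15267445361139/1099511627776 → NEW=0, ERR=15267445361139/1099511627776
(3,6): OLD=3297618196782317/17592186044416 → NEW=255, ERR=-1188389244543763/17592186044416
(4,0): OLD=81491934991/536870912 → NEW=255, ERR=-55410147569/536870912
(4,1): OLD=754496255715/8589934592 → NEW=0, ERR=754496255715/8589934592
(4,2): OLD=41278948174061/137438953472 → NEW=255, ERR=6232015038701/137438953472
(4,3): OLD=67302428234175/1099511627776 → NEW=0, ERR=67302428234175/1099511627776
(4,4): OLD=1749152133631261/8796093022208 → NEW=255, ERR=-493851587031779/8796093022208
(4,5): OLD=17443827080243917/281474976710656 → NEW=0, ERR=17443827080243917/281474976710656
(4,6): OLD=310167292907628715/4503599627370496 → NEW=0, ERR=310167292907628715/4503599627370496
(5,0): OLD=29441636260185/137438953472 → NEW=255, ERR=-5605296875175/137438953472
(5,1): OLD=106275323195667/1099511627776 → NEW=0, ERR=106275323195667/1099511627776
(5,2): OLD=1762949148496293/8796093022208 → NEW=255, ERR=-480054572166747/8796093022208
(5,3): OLD=3698473034338809/70368744177664 → NEW=0, ERR=3698473034338809/70368744177664
(5,4): OLD=1111915409690814659/4503599627370496 → NEW=255, ERR=-36502495288661821/4503599627370496
(5,5): OLD=980876876818675891/36028797018963968 → NEW=0, ERR=980876876818675891/36028797018963968
(5,6): OLD=28999629500251606557/576460752303423488 → NEW=0, ERR=28999629500251606557/576460752303423488
(6,0): OLD=745524978223393/17592186044416 → NEW=0, ERR=745524978223393/17592186044416
(6,1): OLD=60506916101401653/281474976710656 → NEW=255, ERR=-11269202959815627/281474976710656
(6,2): OLD=379765768503928639/4503599627370496 → NEW=0, ERR=379765768503928639/4503599627370496
(6,3): OLD=4517505532310505249/36028797018963968 → NEW=0, ERR=4517505532310505249/36028797018963968
(6,4): OLD=12517344093618926991/72057594037927936 → NEW=255, ERR=-5857342386052696689/72057594037927936
(6,5): OLD=709005889131552865039/9223372036854775808 → NEW=0, ERR=709005889131552865039/9223372036854775808
(6,6): OLD=15503109504249105906041/147573952589676412928 → NEW=0, ERR=15503109504249105906041/147573952589676412928
Row 0: ####.#.
Row 1: ....#.#
Row 2: .####..
Row 3: .#..#.#
Row 4: #.#.#..
Row 5: #.#.#..
Row 6: .#..#..

Answer: ####.#.
....#.#
.####..
.#..#.#
#.#.#..
#.#.#..
.#..#..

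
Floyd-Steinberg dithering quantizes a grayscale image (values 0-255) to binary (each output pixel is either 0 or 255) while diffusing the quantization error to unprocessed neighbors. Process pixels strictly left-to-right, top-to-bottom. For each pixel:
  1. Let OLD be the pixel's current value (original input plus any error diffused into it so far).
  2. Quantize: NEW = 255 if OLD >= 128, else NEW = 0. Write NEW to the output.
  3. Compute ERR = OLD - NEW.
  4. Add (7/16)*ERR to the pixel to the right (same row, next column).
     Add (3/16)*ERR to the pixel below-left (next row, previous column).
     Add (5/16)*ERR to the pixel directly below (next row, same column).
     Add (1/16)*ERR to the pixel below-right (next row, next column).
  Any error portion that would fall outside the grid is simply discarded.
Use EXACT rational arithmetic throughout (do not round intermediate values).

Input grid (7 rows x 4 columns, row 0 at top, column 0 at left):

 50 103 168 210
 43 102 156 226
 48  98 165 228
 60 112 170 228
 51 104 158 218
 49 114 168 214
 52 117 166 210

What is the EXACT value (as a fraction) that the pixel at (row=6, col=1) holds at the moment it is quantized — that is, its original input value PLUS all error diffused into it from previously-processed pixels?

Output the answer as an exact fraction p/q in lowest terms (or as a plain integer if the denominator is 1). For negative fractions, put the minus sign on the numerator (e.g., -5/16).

Answer: 315458687491328407/2251799813685248

Derivation:
(0,0): OLD=50 → NEW=0, ERR=50
(0,1): OLD=999/8 → NEW=0, ERR=999/8
(0,2): OLD=28497/128 → NEW=255, ERR=-4143/128
(0,3): OLD=401079/2048 → NEW=255, ERR=-121161/2048
(1,0): OLD=10501/128 → NEW=0, ERR=10501/128
(1,1): OLD=178147/1024 → NEW=255, ERR=-82973/1024
(1,2): OLD=3511007/32768 → NEW=0, ERR=3511007/32768
(1,3): OLD=132312649/524288 → NEW=255, ERR=-1380791/524288
(2,0): OLD=957553/16384 → NEW=0, ERR=957553/16384
(2,1): OLD=64731563/524288 → NEW=0, ERR=64731563/524288
(2,2): OLD=258937159/1048576 → NEW=255, ERR=-8449721/1048576
(2,3): OLD=3864601515/16777216 → NEW=255, ERR=-413588565/16777216
(3,0): OLD=850719649/8388608 → NEW=0, ERR=850719649/8388608
(3,1): OLD=26453421951/134217728 → NEW=255, ERR=-7772098689/134217728
(3,2): OLD=311904862465/2147483648 → NEW=255, ERR=-235703467775/2147483648
(3,3): OLD=5902094363271/34359738368 → NEW=255, ERR=-2859638920569/34359738368
(4,0): OLD=154262941901/2147483648 → NEW=0, ERR=154262941901/2147483648
(4,1): OLD=1771079657639/17179869184 → NEW=0, ERR=1771079657639/17179869184
(4,2): OLD=82231682353159/549755813888 → NEW=255, ERR=-57956050188281/549755813888
(4,3): OLD=1222744726127457/8796093022208 → NEW=255, ERR=-1020258994535583/8796093022208
(5,0): OLD=24952774089213/274877906944 → NEW=0, ERR=24952774089213/274877906944
(5,1): OLD=1501089349564747/8796093022208 → NEW=255, ERR=-741914371098293/8796093022208
(5,2): OLD=364375913501531/4398046511104 → NEW=0, ERR=364375913501531/4398046511104
(5,3): OLD=29190493521371215/140737488355328 → NEW=255, ERR=-6697566009237425/140737488355328
(6,0): OLD=9085050135456257/140737488355328 → NEW=0, ERR=9085050135456257/140737488355328
(6,1): OLD=315458687491328407/2251799813685248 → NEW=255, ERR=-258750264998409833/2251799813685248
Target (6,1): original=117, with diffused error = 315458687491328407/2251799813685248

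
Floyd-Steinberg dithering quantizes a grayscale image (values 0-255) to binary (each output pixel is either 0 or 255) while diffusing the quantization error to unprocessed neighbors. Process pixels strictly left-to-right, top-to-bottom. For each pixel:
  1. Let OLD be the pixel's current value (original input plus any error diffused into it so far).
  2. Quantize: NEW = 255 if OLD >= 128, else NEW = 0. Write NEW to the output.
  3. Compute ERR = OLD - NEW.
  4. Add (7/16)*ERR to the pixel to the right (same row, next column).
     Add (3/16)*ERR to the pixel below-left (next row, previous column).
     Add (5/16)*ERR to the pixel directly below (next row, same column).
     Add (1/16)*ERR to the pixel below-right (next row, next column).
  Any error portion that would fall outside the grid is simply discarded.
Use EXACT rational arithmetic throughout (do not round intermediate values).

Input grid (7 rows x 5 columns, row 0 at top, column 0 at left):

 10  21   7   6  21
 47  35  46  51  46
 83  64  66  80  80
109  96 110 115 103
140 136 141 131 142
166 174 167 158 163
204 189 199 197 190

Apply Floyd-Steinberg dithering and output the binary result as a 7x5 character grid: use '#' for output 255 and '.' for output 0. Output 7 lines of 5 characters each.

(0,0): OLD=10 → NEW=0, ERR=10
(0,1): OLD=203/8 → NEW=0, ERR=203/8
(0,2): OLD=2317/128 → NEW=0, ERR=2317/128
(0,3): OLD=28507/2048 → NEW=0, ERR=28507/2048
(0,4): OLD=887677/32768 → NEW=0, ERR=887677/32768
(1,0): OLD=7025/128 → NEW=0, ERR=7025/128
(1,1): OLD=72663/1024 → NEW=0, ERR=72663/1024
(1,2): OLD=2847459/32768 → NEW=0, ERR=2847459/32768
(1,3): OLD=13051911/131072 → NEW=0, ERR=13051911/131072
(1,4): OLD=207410357/2097152 → NEW=0, ERR=207410357/2097152
(2,0): OLD=1858861/16384 → NEW=0, ERR=1858861/16384
(2,1): OLD=81545343/524288 → NEW=255, ERR=-52148097/524288
(2,2): OLD=610234557/8388608 → NEW=0, ERR=610234557/8388608
(2,3): OLD=22403545447/134217728 → NEW=255, ERR=-11821975193/134217728
(2,4): OLD=168781336593/2147483648 → NEW=0, ERR=168781336593/2147483648
(3,0): OLD=1055331741/8388608 → NEW=0, ERR=1055331741/8388608
(3,1): OLD=9441408409/67108864 → NEW=255, ERR=-7671351911/67108864
(3,2): OLD=128827200675/2147483648 → NEW=0, ERR=128827200675/2147483648
(3,3): OLD=571245794747/4294967296 → NEW=255, ERR=-523970865733/4294967296
(3,4): OLD=4719820203431/68719476736 → NEW=0, ERR=4719820203431/68719476736
(4,0): OLD=169523069267/1073741824 → NEW=255, ERR=-104281095853/1073741824
(4,1): OLD=2642219298067/34359738368 → NEW=0, ERR=2642219298067/34359738368
(4,2): OLD=89814247942653/549755813888 → NEW=255, ERR=-50373484598787/549755813888
(4,3): OLD=610587887903763/8796093022208 → NEW=0, ERR=610587887903763/8796093022208
(4,4): OLD=26206431158957573/140737488355328 → NEW=255, ERR=-9681628371651067/140737488355328
(5,0): OLD=82501147663129/549755813888 → NEW=255, ERR=-57686584878311/549755813888
(5,1): OLD=566789630344139/4398046511104 → NEW=255, ERR=-554712229987381/4398046511104
(5,2): OLD=14215482371629923/140737488355328 → NEW=0, ERR=14215482371629923/140737488355328
(5,3): OLD=115549820255934253/562949953421312 → NEW=255, ERR=-28002417866500307/562949953421312
(5,4): OLD=1117601610850099039/9007199254740992 → NEW=0, ERR=1117601610850099039/9007199254740992
(6,0): OLD=10383623727148873/70368744177664 → NEW=255, ERR=-7560406038155447/70368744177664
(6,1): OLD=258869204840396807/2251799813685248 → NEW=0, ERR=258869204840396807/2251799813685248
(6,2): OLD=9499011954235458365/36028797018963968 → NEW=255, ERR=311668714399646525/36028797018963968
(6,3): OLD=123834058304630303327/576460752303423488 → NEW=255, ERR=-23163433532742686113/576460752303423488
(6,4): OLD=1919254691849943978841/9223372036854775808 → NEW=255, ERR=-432705177548023852199/9223372036854775808
Row 0: .....
Row 1: .....
Row 2: .#.#.
Row 3: .#.#.
Row 4: #.#.#
Row 5: ##.#.
Row 6: #.###

Answer: .....
.....
.#.#.
.#.#.
#.#.#
##.#.
#.###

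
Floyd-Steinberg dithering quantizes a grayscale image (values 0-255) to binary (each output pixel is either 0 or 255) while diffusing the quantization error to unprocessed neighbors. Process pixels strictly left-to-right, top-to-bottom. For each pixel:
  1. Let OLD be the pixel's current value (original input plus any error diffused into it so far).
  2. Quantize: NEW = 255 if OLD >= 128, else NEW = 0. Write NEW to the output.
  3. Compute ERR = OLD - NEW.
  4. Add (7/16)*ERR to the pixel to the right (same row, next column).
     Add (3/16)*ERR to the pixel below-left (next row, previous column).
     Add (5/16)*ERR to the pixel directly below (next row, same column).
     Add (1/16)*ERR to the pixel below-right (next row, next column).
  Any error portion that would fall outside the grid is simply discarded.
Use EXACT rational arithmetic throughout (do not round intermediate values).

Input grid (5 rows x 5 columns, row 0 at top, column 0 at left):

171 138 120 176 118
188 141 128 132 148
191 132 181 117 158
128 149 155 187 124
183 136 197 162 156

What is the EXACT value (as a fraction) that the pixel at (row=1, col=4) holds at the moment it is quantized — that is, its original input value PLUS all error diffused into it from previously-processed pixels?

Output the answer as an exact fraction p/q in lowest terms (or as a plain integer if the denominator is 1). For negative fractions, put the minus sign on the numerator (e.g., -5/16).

Answer: 191664491/1048576

Derivation:
(0,0): OLD=171 → NEW=255, ERR=-84
(0,1): OLD=405/4 → NEW=0, ERR=405/4
(0,2): OLD=10515/64 → NEW=255, ERR=-5805/64
(0,3): OLD=139589/1024 → NEW=255, ERR=-121531/1024
(0,4): OLD=1082595/16384 → NEW=0, ERR=1082595/16384
(1,0): OLD=11567/64 → NEW=255, ERR=-4753/64
(1,1): OLD=60361/512 → NEW=0, ERR=60361/512
(1,2): OLD=2216893/16384 → NEW=255, ERR=-1961027/16384
(1,3): OLD=3228761/65536 → NEW=0, ERR=3228761/65536
(1,4): OLD=191664491/1048576 → NEW=255, ERR=-75722389/1048576
Target (1,4): original=148, with diffused error = 191664491/1048576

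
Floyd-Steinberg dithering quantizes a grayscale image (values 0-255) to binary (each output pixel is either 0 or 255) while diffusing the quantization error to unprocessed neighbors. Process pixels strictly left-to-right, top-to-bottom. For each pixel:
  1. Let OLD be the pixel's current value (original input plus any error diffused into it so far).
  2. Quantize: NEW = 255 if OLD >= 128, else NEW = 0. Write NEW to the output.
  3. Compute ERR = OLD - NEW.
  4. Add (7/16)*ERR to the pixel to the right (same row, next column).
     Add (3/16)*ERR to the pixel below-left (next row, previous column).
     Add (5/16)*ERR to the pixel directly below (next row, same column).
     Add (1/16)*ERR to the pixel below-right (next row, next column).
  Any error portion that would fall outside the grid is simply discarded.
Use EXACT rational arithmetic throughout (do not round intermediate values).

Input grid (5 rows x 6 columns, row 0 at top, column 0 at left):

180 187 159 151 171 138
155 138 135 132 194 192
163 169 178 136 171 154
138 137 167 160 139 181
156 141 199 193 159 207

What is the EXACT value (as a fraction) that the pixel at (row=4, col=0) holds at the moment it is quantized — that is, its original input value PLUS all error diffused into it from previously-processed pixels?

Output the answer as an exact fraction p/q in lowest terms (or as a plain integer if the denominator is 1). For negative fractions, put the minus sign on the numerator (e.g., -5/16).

(0,0): OLD=180 → NEW=255, ERR=-75
(0,1): OLD=2467/16 → NEW=255, ERR=-1613/16
(0,2): OLD=29413/256 → NEW=0, ERR=29413/256
(0,3): OLD=824387/4096 → NEW=255, ERR=-220093/4096
(0,4): OLD=9666005/65536 → NEW=255, ERR=-7045675/65536
(0,5): OLD=95383763/1048576 → NEW=0, ERR=95383763/1048576
(1,0): OLD=28841/256 → NEW=0, ERR=28841/256
(1,1): OLD=353567/2048 → NEW=255, ERR=-168673/2048
(1,2): OLD=7765771/65536 → NEW=0, ERR=7765771/65536
(1,3): OLD=40389423/262144 → NEW=255, ERR=-26457297/262144
(1,4): OLD=2180129069/16777216 → NEW=255, ERR=-2098061011/16777216
(1,5): OLD=42680188715/268435456 → NEW=255, ERR=-25770852565/268435456
(2,0): OLD=5988805/32768 → NEW=255, ERR=-2367035/32768
(2,1): OLD=147763783/1048576 → NEW=255, ERR=-119623097/1048576
(2,2): OLD=2366396309/16777216 → NEW=255, ERR=-1911793771/16777216
(2,3): OLD=5176092461/134217728 → NEW=0, ERR=5176092461/134217728
(2,4): OLD=534654991367/4294967296 → NEW=0, ERR=534654991367/4294967296
(2,5): OLD=11726612532897/68719476736 → NEW=255, ERR=-5796854034783/68719476736
(3,0): OLD=1577660917/16777216 → NEW=0, ERR=1577660917/16777216
(3,1): OLD=15651066449/134217728 → NEW=0, ERR=15651066449/134217728
(3,2): OLD=195966002243/1073741824 → NEW=255, ERR=-77838162877/1073741824
(3,3): OLD=10758368279689/68719476736 → NEW=255, ERR=-6765098287991/68719476736
(3,4): OLD=66754212394985/549755813888 → NEW=0, ERR=66754212394985/549755813888
(3,5): OLD=1895934001288199/8796093022208 → NEW=255, ERR=-347069719374841/8796093022208
(4,0): OLD=445067085115/2147483648 → NEW=255, ERR=-102541245125/2147483648
Target (4,0): original=156, with diffused error = 445067085115/2147483648

Answer: 445067085115/2147483648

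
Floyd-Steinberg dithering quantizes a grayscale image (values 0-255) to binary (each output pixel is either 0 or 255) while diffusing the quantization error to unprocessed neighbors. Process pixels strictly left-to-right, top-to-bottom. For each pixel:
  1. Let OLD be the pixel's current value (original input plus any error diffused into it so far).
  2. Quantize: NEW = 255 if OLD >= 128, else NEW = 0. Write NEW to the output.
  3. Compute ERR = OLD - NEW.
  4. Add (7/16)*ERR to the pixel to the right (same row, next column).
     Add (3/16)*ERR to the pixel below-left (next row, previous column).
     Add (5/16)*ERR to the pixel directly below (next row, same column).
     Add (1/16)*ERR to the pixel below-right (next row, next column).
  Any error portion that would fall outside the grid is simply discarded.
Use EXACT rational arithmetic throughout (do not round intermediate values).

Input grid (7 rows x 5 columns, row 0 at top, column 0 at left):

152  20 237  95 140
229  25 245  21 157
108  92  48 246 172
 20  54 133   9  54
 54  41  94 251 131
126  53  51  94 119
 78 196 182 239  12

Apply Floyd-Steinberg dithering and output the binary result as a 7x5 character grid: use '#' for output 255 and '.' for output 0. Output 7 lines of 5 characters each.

Answer: #.#.#
#.#.#
...##
.#...
..###
#....
.###.

Derivation:
(0,0): OLD=152 → NEW=255, ERR=-103
(0,1): OLD=-401/16 → NEW=0, ERR=-401/16
(0,2): OLD=57865/256 → NEW=255, ERR=-7415/256
(0,3): OLD=337215/4096 → NEW=0, ERR=337215/4096
(0,4): OLD=11535545/65536 → NEW=255, ERR=-5176135/65536
(1,0): OLD=49181/256 → NEW=255, ERR=-16099/256
(1,1): OLD=-45493/2048 → NEW=0, ERR=-45493/2048
(1,2): OLD=15735207/65536 → NEW=255, ERR=-976473/65536
(1,3): OLD=6183835/262144 → NEW=0, ERR=6183835/262144
(1,4): OLD=619851633/4194304 → NEW=255, ERR=-449695887/4194304
(2,0): OLD=2758505/32768 → NEW=0, ERR=2758505/32768
(2,1): OLD=120758419/1048576 → NEW=0, ERR=120758419/1048576
(2,2): OLD=1623411065/16777216 → NEW=0, ERR=1623411065/16777216
(2,3): OLD=73731499099/268435456 → NEW=255, ERR=5280457819/268435456
(2,4): OLD=638127142845/4294967296 → NEW=255, ERR=-457089517635/4294967296
(3,0): OLD=1139180377/16777216 → NEW=0, ERR=1139180377/16777216
(3,1): OLD=19206519269/134217728 → NEW=255, ERR=-15019001371/134217728
(3,2): OLD=537593045095/4294967296 → NEW=0, ERR=537593045095/4294967296
(3,3): OLD=481048488943/8589934592 → NEW=0, ERR=481048488943/8589934592
(3,4): OLD=6387122383947/137438953472 → NEW=0, ERR=6387122383947/137438953472
(4,0): OLD=116474327959/2147483648 → NEW=0, ERR=116474327959/2147483648
(4,1): OLD=3949508230039/68719476736 → NEW=0, ERR=3949508230039/68719476736
(4,2): OLD=177863529261497/1099511627776 → NEW=255, ERR=-102511935821383/1099511627776
(4,3): OLD=4296840936081303/17592186044416 → NEW=255, ERR=-189166505244777/17592186044416
(4,4): OLD=40622002043463841/281474976710656 → NEW=255, ERR=-31154117017753439/281474976710656
(5,0): OLD=169022882263333/1099511627776 → NEW=255, ERR=-111352582819547/1099511627776
(5,1): OLD=110488743735599/8796093022208 → NEW=0, ERR=110488743735599/8796093022208
(5,2): OLD=8144685949986855/281474976710656 → NEW=0, ERR=8144685949986855/281474976710656
(5,3): OLD=86378109894904521/1125899906842624 → NEW=0, ERR=86378109894904521/1125899906842624
(5,4): OLD=2113171195201953235/18014398509481984 → NEW=0, ERR=2113171195201953235/18014398509481984
(6,0): OLD=6854887010140501/140737488355328 → NEW=0, ERR=6854887010140501/140737488355328
(6,1): OLD=992279940752436603/4503599627370496 → NEW=255, ERR=-156137964227039877/4503599627370496
(6,2): OLD=13766198796844034553/72057594037927936 → NEW=255, ERR=-4608487682827589127/72057594037927936
(6,3): OLD=298372914933232823795/1152921504606846976 → NEW=255, ERR=4377931258486844915/1152921504606846976
(6,4): OLD=1016672414690929798501/18446744073709551616 → NEW=0, ERR=1016672414690929798501/18446744073709551616
Row 0: #.#.#
Row 1: #.#.#
Row 2: ...##
Row 3: .#...
Row 4: ..###
Row 5: #....
Row 6: .###.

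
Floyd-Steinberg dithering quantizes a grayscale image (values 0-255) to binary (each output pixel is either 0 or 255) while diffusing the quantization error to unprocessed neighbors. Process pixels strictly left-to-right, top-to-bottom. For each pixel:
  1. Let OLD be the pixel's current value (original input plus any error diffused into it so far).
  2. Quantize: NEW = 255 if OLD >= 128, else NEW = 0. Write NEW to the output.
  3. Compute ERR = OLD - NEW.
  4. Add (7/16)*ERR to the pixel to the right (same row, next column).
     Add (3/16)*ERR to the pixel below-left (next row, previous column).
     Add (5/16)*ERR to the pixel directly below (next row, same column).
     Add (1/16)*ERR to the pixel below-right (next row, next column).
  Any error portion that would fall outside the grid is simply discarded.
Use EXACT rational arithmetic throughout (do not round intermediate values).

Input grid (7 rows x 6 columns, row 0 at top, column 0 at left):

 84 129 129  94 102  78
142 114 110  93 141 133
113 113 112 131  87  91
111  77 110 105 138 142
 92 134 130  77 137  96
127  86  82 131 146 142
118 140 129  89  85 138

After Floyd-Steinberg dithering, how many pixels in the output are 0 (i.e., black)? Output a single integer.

(0,0): OLD=84 → NEW=0, ERR=84
(0,1): OLD=663/4 → NEW=255, ERR=-357/4
(0,2): OLD=5757/64 → NEW=0, ERR=5757/64
(0,3): OLD=136555/1024 → NEW=255, ERR=-124565/1024
(0,4): OLD=799213/16384 → NEW=0, ERR=799213/16384
(0,5): OLD=26041723/262144 → NEW=0, ERR=26041723/262144
(1,0): OLD=9697/64 → NEW=255, ERR=-6623/64
(1,1): OLD=32231/512 → NEW=0, ERR=32231/512
(1,2): OLD=2248947/16384 → NEW=255, ERR=-1928973/16384
(1,3): OLD=1195703/65536 → NEW=0, ERR=1195703/65536
(1,4): OLD=735050117/4194304 → NEW=255, ERR=-334497403/4194304
(1,5): OLD=8871933459/67108864 → NEW=255, ERR=-8240826861/67108864
(2,0): OLD=757469/8192 → NEW=0, ERR=757469/8192
(2,1): OLD=37901391/262144 → NEW=255, ERR=-28945329/262144
(2,2): OLD=143677613/4194304 → NEW=0, ERR=143677613/4194304
(2,3): OLD=4341160069/33554432 → NEW=255, ERR=-4215220091/33554432
(2,4): OLD=-15855415537/1073741824 → NEW=0, ERR=-15855415537/1073741824
(2,5): OLD=707482702937/17179869184 → NEW=0, ERR=707482702937/17179869184
(3,0): OLD=499926797/4194304 → NEW=0, ERR=499926797/4194304
(3,1): OLD=3585050377/33554432 → NEW=0, ERR=3585050377/33554432
(3,2): OLD=36773797547/268435456 → NEW=255, ERR=-31677243733/268435456
(3,3): OLD=231703447553/17179869184 → NEW=0, ERR=231703447553/17179869184
(3,4): OLD=19125448735201/137438953472 → NEW=255, ERR=-15921484400159/137438953472
(3,5): OLD=227080726416015/2199023255552 → NEW=0, ERR=227080726416015/2199023255552
(4,0): OLD=80144346915/536870912 → NEW=255, ERR=-56757735645/536870912
(4,1): OLD=914478283591/8589934592 → NEW=0, ERR=914478283591/8589934592
(4,2): OLD=40930762014117/274877906944 → NEW=255, ERR=-29163104256603/274877906944
(4,3): OLD=25077723379481/4398046511104 → NEW=0, ERR=25077723379481/4398046511104
(4,4): OLD=8690424953040553/70368744177664 → NEW=0, ERR=8690424953040553/70368744177664
(4,5): OLD=197100481941856767/1125899906842624 → NEW=255, ERR=-90003994303012353/1125899906842624
(5,0): OLD=15657563090117/137438953472 → NEW=0, ERR=15657563090117/137438953472
(5,1): OLD=627205135171093/4398046511104 → NEW=255, ERR=-494296725160427/4398046511104
(5,2): OLD=260278828627127/35184372088832 → NEW=0, ERR=260278828627127/35184372088832
(5,3): OLD=171748529436953293/1125899906842624 → NEW=255, ERR=-115355946807915827/1125899906842624
(5,4): OLD=281781558156039149/2251799813685248 → NEW=0, ERR=281781558156039149/2251799813685248
(5,5): OLD=6466613739252331665/36028797018963968 → NEW=255, ERR=-2720729500583480175/36028797018963968
(6,0): OLD=9325831731901791/70368744177664 → NEW=255, ERR=-8618198033402529/70368744177664
(6,1): OLD=67333207985218163/1125899906842624 → NEW=0, ERR=67333207985218163/1125899906842624
(6,2): OLD=591056668533806651/4503599627370496 → NEW=255, ERR=-557361236445669829/4503599627370496
(6,3): OLD=1928483317098088111/72057594037927936 → NEW=0, ERR=1928483317098088111/72057594037927936
(6,4): OLD=132875602817027379599/1152921504606846976 → NEW=0, ERR=132875602817027379599/1152921504606846976
(6,5): OLD=3184735339573644996489/18446744073709551616 → NEW=255, ERR=-1519184399222290665591/18446744073709551616
Output grid:
  Row 0: .#.#..  (4 black, running=4)
  Row 1: #.#.##  (2 black, running=6)
  Row 2: .#.#..  (4 black, running=10)
  Row 3: ..#.#.  (4 black, running=14)
  Row 4: #.#..#  (3 black, running=17)
  Row 5: .#.#.#  (3 black, running=20)
  Row 6: #.#..#  (3 black, running=23)

Answer: 23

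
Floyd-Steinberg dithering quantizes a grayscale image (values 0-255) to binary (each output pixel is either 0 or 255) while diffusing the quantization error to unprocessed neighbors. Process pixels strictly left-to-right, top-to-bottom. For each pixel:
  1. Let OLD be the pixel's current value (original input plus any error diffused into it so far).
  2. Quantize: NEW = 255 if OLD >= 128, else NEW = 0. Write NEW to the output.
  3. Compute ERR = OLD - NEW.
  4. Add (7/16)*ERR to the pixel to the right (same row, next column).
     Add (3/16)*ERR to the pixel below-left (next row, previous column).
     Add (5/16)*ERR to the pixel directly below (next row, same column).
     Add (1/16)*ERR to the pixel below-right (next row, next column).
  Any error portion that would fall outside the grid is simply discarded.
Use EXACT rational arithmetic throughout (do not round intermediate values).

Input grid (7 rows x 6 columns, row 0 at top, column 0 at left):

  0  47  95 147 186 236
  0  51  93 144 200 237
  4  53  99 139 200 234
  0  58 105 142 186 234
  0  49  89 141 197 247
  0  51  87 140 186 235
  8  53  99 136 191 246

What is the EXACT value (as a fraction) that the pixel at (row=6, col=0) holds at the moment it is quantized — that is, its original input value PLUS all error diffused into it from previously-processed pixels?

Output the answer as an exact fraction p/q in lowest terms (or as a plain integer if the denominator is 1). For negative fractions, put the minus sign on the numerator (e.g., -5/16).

(0,0): OLD=0 → NEW=0, ERR=0
(0,1): OLD=47 → NEW=0, ERR=47
(0,2): OLD=1849/16 → NEW=0, ERR=1849/16
(0,3): OLD=50575/256 → NEW=255, ERR=-14705/256
(0,4): OLD=658921/4096 → NEW=255, ERR=-385559/4096
(0,5): OLD=12767583/65536 → NEW=255, ERR=-3944097/65536
(1,0): OLD=141/16 → NEW=0, ERR=141/16
(1,1): OLD=11675/128 → NEW=0, ERR=11675/128
(1,2): OLD=660215/4096 → NEW=255, ERR=-384265/4096
(1,3): OLD=1221899/16384 → NEW=0, ERR=1221899/16384
(1,4): OLD=197486881/1048576 → NEW=255, ERR=-69899999/1048576
(1,5): OLD=3072669335/16777216 → NEW=255, ERR=-1205520745/16777216
(2,0): OLD=48857/2048 → NEW=0, ERR=48857/2048
(2,1): OLD=4908707/65536 → NEW=0, ERR=4908707/65536
(2,2): OLD=128069161/1048576 → NEW=0, ERR=128069161/1048576
(2,3): OLD=1655726497/8388608 → NEW=255, ERR=-483368543/8388608
(2,4): OLD=38962594019/268435456 → NEW=255, ERR=-29488447261/268435456
(2,5): OLD=684267157093/4294967296 → NEW=255, ERR=-410949503387/4294967296
(3,0): OLD=22543241/1048576 → NEW=0, ERR=22543241/1048576
(3,1): OLD=966400021/8388608 → NEW=0, ERR=966400021/8388608
(3,2): OLD=12579318447/67108864 → NEW=255, ERR=-4533441873/67108864
(3,3): OLD=349930380141/4294967296 → NEW=0, ERR=349930380141/4294967296
(3,4): OLD=5695963174413/34359738368 → NEW=255, ERR=-3065770109427/34359738368
(3,5): OLD=86969968298915/549755813888 → NEW=255, ERR=-53217764242525/549755813888
(4,0): OLD=3800929703/134217728 → NEW=0, ERR=3800929703/134217728
(4,1): OLD=184830091963/2147483648 → NEW=0, ERR=184830091963/2147483648
(4,2): OLD=8797541268801/68719476736 → NEW=255, ERR=-8725925298879/68719476736
(4,3): OLD=98907227701029/1099511627776 → NEW=0, ERR=98907227701029/1099511627776
(4,4): OLD=3437763619009781/17592186044416 → NEW=255, ERR=-1048243822316299/17592186044416
(4,5): OLD=52102095916487315/281474976710656 → NEW=255, ERR=-19674023144729965/281474976710656
(5,0): OLD=858564652129/34359738368 → NEW=0, ERR=858564652129/34359738368
(5,1): OLD=73436112971761/1099511627776 → NEW=0, ERR=73436112971761/1099511627776
(5,2): OLD=868926821472171/8796093022208 → NEW=0, ERR=868926821472171/8796093022208
(5,3): OLD=54105482112722633/281474976710656 → NEW=255, ERR=-17670636948494647/281474976710656
(5,4): OLD=74551718390427417/562949953421312 → NEW=255, ERR=-69000519732007143/562949953421312
(5,5): OLD=1403404152978661901/9007199254740992 → NEW=255, ERR=-893431656980291059/9007199254740992
(6,0): OLD=498416171611251/17592186044416 → NEW=0, ERR=498416171611251/17592186044416
Target (6,0): original=8, with diffused error = 498416171611251/17592186044416

Answer: 498416171611251/17592186044416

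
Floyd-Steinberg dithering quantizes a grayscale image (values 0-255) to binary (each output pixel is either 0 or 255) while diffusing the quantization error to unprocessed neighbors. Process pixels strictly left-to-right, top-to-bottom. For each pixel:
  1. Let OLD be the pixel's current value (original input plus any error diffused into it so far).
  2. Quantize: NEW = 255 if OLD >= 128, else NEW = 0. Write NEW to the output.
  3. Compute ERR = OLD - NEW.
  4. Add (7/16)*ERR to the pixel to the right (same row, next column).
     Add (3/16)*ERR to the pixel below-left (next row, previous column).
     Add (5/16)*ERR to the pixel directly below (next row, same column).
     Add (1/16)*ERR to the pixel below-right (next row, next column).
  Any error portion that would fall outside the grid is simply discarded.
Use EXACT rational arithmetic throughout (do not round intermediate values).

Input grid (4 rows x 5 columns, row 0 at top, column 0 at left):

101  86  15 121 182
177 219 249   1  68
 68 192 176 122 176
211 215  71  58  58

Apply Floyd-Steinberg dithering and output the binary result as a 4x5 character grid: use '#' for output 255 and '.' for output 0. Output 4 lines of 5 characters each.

Answer: .#..#
###..
.#.##
##...

Derivation:
(0,0): OLD=101 → NEW=0, ERR=101
(0,1): OLD=2083/16 → NEW=255, ERR=-1997/16
(0,2): OLD=-10139/256 → NEW=0, ERR=-10139/256
(0,3): OLD=424643/4096 → NEW=0, ERR=424643/4096
(0,4): OLD=14900053/65536 → NEW=255, ERR=-1811627/65536
(1,0): OLD=47401/256 → NEW=255, ERR=-17879/256
(1,1): OLD=303775/2048 → NEW=255, ERR=-218465/2048
(1,2): OLD=13211531/65536 → NEW=255, ERR=-3500149/65536
(1,3): OLD=622127/262144 → NEW=0, ERR=622127/262144
(1,4): OLD=280512173/4194304 → NEW=0, ERR=280512173/4194304
(2,0): OLD=857669/32768 → NEW=0, ERR=857669/32768
(2,1): OLD=163302087/1048576 → NEW=255, ERR=-104084793/1048576
(2,2): OLD=1839795989/16777216 → NEW=0, ERR=1839795989/16777216
(2,3): OLD=48296886127/268435456 → NEW=255, ERR=-20154155153/268435456
(2,4): OLD=705236111433/4294967296 → NEW=255, ERR=-389980549047/4294967296
(3,0): OLD=3364965237/16777216 → NEW=255, ERR=-913224843/16777216
(3,1): OLD=24476390097/134217728 → NEW=255, ERR=-9749130543/134217728
(3,2): OLD=228530357067/4294967296 → NEW=0, ERR=228530357067/4294967296
(3,3): OLD=409269482995/8589934592 → NEW=0, ERR=409269482995/8589934592
(3,4): OLD=6291607226975/137438953472 → NEW=0, ERR=6291607226975/137438953472
Row 0: .#..#
Row 1: ###..
Row 2: .#.##
Row 3: ##...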